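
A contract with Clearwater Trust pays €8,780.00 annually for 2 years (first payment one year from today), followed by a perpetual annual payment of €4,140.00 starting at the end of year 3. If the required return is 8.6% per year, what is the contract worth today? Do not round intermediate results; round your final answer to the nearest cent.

€56346.31

PV of 2-year annuity: €8,780.00 × [1 − (1+0.086)^−2] / 0.086 = 15529.20308
Perpetuity value at year 2: €4,140.00 / 0.086 = 48139.53488
PV of perpetuity: 48139.53488 / (1+0.086)^2 = 40817.10883
Total PV = 15529.20308 + 40817.10883 = 56346.31191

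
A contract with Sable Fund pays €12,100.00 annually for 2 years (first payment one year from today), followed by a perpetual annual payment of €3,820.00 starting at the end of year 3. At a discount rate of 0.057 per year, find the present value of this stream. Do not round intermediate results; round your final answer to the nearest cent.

€82262.10

PV of 2-year annuity: €12,100.00 × [1 − (1+0.057)^−2] / 0.057 = 22277.66595
Perpetuity value at year 2: €3,820.00 / 0.057 = 67017.54386
PV of perpetuity: 67017.54386 / (1+0.057)^2 = 59984.42949
Total PV = 22277.66595 + 59984.42949 = 82262.09543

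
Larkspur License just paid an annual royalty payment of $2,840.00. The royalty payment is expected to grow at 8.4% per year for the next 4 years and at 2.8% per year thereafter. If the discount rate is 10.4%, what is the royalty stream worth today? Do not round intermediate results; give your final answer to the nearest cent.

D_1 = 3078.56000
D_2 = 3337.15904
D_3 = 3617.48040
D_4 = 3921.34875
Terminal value at year 4: TV = D_4×(1+g_2)/(r−g_2) = 4031.14652/0.076 = 53041.40155
P_0 = D_1/(1+r)^1 + D_2/(1+r)^2 + D_3/(1+r)^3 + D_4/(1+r)^4 + TV/(1+r)^4
    = 2788.55072 + 2738.03350 + 2688.43145 + 2639.72798 + 35705.79421 = 46560.53786

$46560.54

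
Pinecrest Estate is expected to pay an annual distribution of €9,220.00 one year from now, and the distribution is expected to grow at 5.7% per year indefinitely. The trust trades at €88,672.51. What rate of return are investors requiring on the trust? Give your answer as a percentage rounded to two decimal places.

P = D₁/(r − g) ⇒ r = D₁/P + g = €9,220.0000/€88,672.51 + 0.057 = 0.103978 + 0.057 = 0.160978

16.10%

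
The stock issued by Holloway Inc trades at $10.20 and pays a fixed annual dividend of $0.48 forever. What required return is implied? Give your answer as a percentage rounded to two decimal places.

P = C/r ⇒ r = C/P = $0.48/$10.20 = 0.047059

4.71%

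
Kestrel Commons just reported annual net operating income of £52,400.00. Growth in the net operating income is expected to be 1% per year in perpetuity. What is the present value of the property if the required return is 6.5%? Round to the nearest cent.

D₁ = D₀ × (1 + g) = £52,400.00 × 1.01 = £52,924.0000
Growing perpetuity: P = D₁ / (r − g) = £52,924.0000 / (0.065 − 0.01) = £962,254.55

£962254.55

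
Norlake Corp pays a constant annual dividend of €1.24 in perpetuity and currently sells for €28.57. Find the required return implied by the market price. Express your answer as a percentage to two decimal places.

P = C/r ⇒ r = C/P = €1.24/€28.57 = 0.043402

4.34%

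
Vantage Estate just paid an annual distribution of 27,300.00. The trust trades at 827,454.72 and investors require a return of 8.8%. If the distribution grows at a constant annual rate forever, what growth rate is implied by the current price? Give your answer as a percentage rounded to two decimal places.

P = D₀(1+g)/(r−g) ⇒ P(r−g) = D₀(1+g) ⇒ g(P+D₀) = P·r − D₀
g = (P·r − D₀)/(P + D₀) = (827,454.72×0.088 − 27,300.00) / (827,454.72 + 27,300.00) = 0.053250

5.33%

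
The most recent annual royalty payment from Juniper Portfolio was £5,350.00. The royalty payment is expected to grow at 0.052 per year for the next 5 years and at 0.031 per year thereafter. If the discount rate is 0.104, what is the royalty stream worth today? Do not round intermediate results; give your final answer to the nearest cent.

£82563.23

D_1 = 5628.20000
D_2 = 5920.86640
D_3 = 6228.75145
D_4 = 6552.64653
D_5 = 6893.38415
Terminal value at year 5: TV = D_5×(1+g_2)/(r−g_2) = 7107.07906/0.073 = 97357.24735
P_0 = D_1/(1+r)^1 + D_2/(1+r)^2 + D_3/(1+r)^3 + D_4/(1+r)^4 + D_5/(1+r)^5 + TV/(1+r)^5
    = 5098.00725 + 4857.88372 + 4629.07035 + 4411.03443 + 4203.26832 + 59363.96759 = 82563.23165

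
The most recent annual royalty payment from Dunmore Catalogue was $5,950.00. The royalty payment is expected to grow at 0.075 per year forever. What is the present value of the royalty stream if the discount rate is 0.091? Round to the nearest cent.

D₁ = D₀ × (1 + g) = $5,950.00 × 1.075 = $6,396.2500
Growing perpetuity: P = D₁ / (r − g) = $6,396.2500 / (0.091 − 0.075) = $399,765.63

$399765.63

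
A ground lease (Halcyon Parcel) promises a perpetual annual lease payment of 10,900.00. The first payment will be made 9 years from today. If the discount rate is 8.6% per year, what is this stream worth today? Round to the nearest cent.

65507.26

Value at end of year 8: C / r = 10,900.00 / 0.086 = 126,744.1860
Discount to today: PV = 126,744.1860 / (1 + 0.086)^8 = 126,744.1860 / 1.934811 = 65,507.26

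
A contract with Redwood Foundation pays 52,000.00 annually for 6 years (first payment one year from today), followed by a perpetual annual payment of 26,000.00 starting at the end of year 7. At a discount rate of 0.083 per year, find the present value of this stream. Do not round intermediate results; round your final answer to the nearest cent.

PV of 6-year annuity: 52,000.00 × [1 − (1+0.083)^−6] / 0.083 = 238217.53899
Perpetuity value at year 6: 26,000.00 / 0.083 = 313253.01205
PV of perpetuity: 313253.01205 / (1+0.083)^6 = 194144.24255
Total PV = 238217.53899 + 194144.24255 = 432361.78155

432361.78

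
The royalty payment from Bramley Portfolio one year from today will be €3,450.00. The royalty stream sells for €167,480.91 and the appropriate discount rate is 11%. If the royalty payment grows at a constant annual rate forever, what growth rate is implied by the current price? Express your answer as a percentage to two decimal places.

8.94%

P = D₁/(r−g) ⇒ g = r − D₁/P = 0.11 − €3,450.00/€167,480.91 = 0.089401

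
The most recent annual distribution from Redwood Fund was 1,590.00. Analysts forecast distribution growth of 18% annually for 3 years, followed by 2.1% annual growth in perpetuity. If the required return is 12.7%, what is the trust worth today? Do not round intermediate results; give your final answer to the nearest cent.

22811.76

D_1 = 1876.20000
D_2 = 2213.91600
D_3 = 2612.42088
Terminal value at year 3: TV = D_3×(1+g_2)/(r−g_2) = 2667.28172/0.106 = 25163.03508
P_0 = D_1/(1+r)^1 + D_2/(1+r)^2 + D_3/(1+r)^3 + TV/(1+r)^3
    = 1664.77374 + 1743.06389 + 1825.03584 + 17578.88297 = 22811.75644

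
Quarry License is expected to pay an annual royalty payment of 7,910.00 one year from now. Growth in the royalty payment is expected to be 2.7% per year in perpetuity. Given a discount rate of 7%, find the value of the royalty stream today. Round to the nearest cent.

Growing perpetuity: P = D₁ / (r − g) = 7,910.0000 / (0.07 − 0.027) = 183,953.49

183953.49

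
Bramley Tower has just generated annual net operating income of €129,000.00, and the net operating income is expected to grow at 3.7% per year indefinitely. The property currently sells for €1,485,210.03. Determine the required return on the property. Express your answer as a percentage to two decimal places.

D₁ = €129,000.00 × 1.037 = €133,773.0000
P = D₁/(r − g) ⇒ r = D₁/P + g = €133,773.0000/€1,485,210.03 + 0.037 = 0.090070 + 0.037 = 0.127070

12.71%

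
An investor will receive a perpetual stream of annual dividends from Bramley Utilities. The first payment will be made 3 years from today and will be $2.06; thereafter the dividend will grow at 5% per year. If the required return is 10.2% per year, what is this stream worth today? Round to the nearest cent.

Value at end of year 2: C₁ / (r − g) = $2.06 / (0.102 − 0.05) = $39.6154
Discount to today: PV = $39.6154 / (1 + 0.102)^2 = $39.6154 / 1.214404 = $32.62

$32.62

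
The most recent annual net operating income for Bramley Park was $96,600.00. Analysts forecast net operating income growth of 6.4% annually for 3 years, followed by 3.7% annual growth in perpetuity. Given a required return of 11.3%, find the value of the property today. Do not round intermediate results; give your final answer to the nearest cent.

$1416570.74

D_1 = 102782.40000
D_2 = 109360.47360
D_3 = 116359.54391
Terminal value at year 3: TV = D_3×(1+g_2)/(r−g_2) = 120664.84704/0.076 = 1587695.35572
P_0 = D_1/(1+r)^1 + D_2/(1+r)^2 + D_3/(1+r)^3 + TV/(1+r)^3
    = 92347.16981 + 88281.57114 + 84394.96109 + 1151547.03488 = 1416570.73692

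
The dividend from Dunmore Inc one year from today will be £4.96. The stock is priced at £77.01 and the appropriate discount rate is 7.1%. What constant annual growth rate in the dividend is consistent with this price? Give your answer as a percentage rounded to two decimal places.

P = D₁/(r−g) ⇒ g = r − D₁/P = 0.071 − £4.96/£77.01 = 0.006593

0.66%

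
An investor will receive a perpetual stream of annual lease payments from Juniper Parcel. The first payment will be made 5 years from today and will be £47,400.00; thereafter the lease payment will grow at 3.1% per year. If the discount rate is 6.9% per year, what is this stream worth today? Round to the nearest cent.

Value at end of year 4: C₁ / (r − g) = £47,400.00 / (0.069 − 0.031) = £1,247,368.4211
Discount to today: PV = £1,247,368.4211 / (1 + 0.069)^4 = £1,247,368.4211 / 1.305903 = £955,177.15

£955177.15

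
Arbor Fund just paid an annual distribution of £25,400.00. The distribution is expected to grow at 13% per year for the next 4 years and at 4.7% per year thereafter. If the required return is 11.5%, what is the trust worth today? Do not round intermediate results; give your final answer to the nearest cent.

£517622.06

D_1 = 28702.00000
D_2 = 32433.26000
D_3 = 36649.58380
D_4 = 41414.02969
Terminal value at year 4: TV = D_4×(1+g_2)/(r−g_2) = 43360.48909/0.068 = 637654.25132
P_0 = D_1/(1+r)^1 + D_2/(1+r)^2 + D_3/(1+r)^3 + D_4/(1+r)^4 + TV/(1+r)^4
    = 25741.70404 + 26088.00499 + 26438.96470 + 26794.64583 + 412558.73807 = 517622.05763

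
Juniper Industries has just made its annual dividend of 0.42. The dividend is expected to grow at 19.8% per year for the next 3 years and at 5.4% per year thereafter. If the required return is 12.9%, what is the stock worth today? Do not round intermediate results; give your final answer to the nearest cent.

8.47

D_1 = 0.50316
D_2 = 0.60279
D_3 = 0.72214
Terminal value at year 3: TV = D_3×(1+g_2)/(r−g_2) = 0.76113/0.075 = 10.14844
P_0 = D_1/(1+r)^1 + D_2/(1+r)^2 + D_3/(1+r)^3 + TV/(1+r)^3
    = 0.44567 + 0.47291 + 0.50181 + 7.05208 = 8.47246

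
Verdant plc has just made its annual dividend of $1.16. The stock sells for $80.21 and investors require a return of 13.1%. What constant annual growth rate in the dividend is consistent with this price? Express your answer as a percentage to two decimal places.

11.49%

P = D₀(1+g)/(r−g) ⇒ P(r−g) = D₀(1+g) ⇒ g(P+D₀) = P·r − D₀
g = (P·r − D₀)/(P + D₀) = ($80.21×0.131 − $1.16) / ($80.21 + $1.16) = 0.114877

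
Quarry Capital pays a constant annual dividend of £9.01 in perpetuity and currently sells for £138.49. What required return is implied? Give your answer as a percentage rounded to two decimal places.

6.51%

P = C/r ⇒ r = C/P = £9.01/£138.49 = 0.065059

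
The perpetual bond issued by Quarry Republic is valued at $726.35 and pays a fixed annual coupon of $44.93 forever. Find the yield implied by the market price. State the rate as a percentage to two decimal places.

6.19%

P = C/r ⇒ r = C/P = $44.93/$726.35 = 0.061857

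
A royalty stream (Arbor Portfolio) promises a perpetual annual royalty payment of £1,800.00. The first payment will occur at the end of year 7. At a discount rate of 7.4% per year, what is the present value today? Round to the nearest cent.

Value at end of year 6: C / r = £1,800.00 / 0.074 = £24,324.3243
Discount to today: PV = £24,324.3243 / (1 + 0.074)^6 = £24,324.3243 / 1.534708 = £15,849.48

£15849.48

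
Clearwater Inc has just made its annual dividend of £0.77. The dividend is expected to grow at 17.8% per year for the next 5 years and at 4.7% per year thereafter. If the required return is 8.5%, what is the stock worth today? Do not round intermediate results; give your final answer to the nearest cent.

D_1 = 0.90706
D_2 = 1.06852
D_3 = 1.25871
D_4 = 1.48276
D_5 = 1.74670
Terminal value at year 5: TV = D_5×(1+g_2)/(r−g_2) = 1.82879/0.038 = 48.12605
P_0 = D_1/(1+r)^1 + D_2/(1+r)^2 + D_3/(1+r)^3 + D_4/(1+r)^4 + D_5/(1+r)^5 + TV/(1+r)^5
    = 0.83600 + 0.90766 + 0.98546 + 1.06992 + 1.16163 + 32.00601 = 36.96668

£36.97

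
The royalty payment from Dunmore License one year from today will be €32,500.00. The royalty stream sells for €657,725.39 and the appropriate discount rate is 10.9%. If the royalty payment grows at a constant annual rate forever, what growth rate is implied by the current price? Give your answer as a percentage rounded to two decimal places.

P = D₁/(r−g) ⇒ g = r − D₁/P = 0.109 − €32,500.00/€657,725.39 = 0.059587

5.96%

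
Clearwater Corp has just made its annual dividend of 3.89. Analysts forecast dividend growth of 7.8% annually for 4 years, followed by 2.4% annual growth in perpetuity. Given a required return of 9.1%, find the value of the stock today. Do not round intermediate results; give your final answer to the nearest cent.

71.77

D_1 = 4.19342
D_2 = 4.52051
D_3 = 4.87311
D_4 = 5.25321
Terminal value at year 4: TV = D_4×(1+g_2)/(r−g_2) = 5.37929/0.067 = 80.28784
P_0 = D_1/(1+r)^1 + D_2/(1+r)^2 + D_3/(1+r)^3 + D_4/(1+r)^4 + TV/(1+r)^4
    = 3.84365 + 3.79785 + 3.75259 + 3.70788 + 56.66968 = 71.77166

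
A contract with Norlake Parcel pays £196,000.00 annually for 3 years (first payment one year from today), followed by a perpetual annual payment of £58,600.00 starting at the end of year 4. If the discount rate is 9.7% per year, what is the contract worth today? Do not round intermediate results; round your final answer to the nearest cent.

£947629.94

PV of 3-year annuity: £196,000.00 × [1 − (1+0.097)^−3] / 0.097 = 490008.88105
Perpetuity value at year 3: £58,600.00 / 0.097 = 604123.71134
PV of perpetuity: 604123.71134 / (1+0.097)^3 = 457621.05609
Total PV = 490008.88105 + 457621.05609 = 947629.93714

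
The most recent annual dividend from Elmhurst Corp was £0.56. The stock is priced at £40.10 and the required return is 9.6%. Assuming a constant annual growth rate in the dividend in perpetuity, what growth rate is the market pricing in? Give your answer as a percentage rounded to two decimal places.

P = D₀(1+g)/(r−g) ⇒ P(r−g) = D₀(1+g) ⇒ g(P+D₀) = P·r − D₀
g = (P·r − D₀)/(P + D₀) = (£40.10×0.096 − £0.56) / (£40.10 + £0.56) = 0.080905

8.09%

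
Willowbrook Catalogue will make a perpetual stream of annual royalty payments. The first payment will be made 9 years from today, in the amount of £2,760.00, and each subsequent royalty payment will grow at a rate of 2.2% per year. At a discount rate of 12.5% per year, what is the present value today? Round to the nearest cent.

£10443.63

Value at end of year 8: C₁ / (r − g) = £2,760.00 / (0.125 − 0.022) = £26,796.1165
Discount to today: PV = £26,796.1165 / (1 + 0.125)^8 = £26,796.1165 / 2.565785 = £10,443.63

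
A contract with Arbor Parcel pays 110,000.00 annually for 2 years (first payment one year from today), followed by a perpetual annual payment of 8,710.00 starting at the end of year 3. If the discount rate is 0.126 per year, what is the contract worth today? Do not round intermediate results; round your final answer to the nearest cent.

PV of 2-year annuity: 110,000.00 × [1 − (1+0.126)^−2] / 0.126 = 184450.21437
Perpetuity value at year 2: 8,710.00 / 0.126 = 69126.98413
PV of perpetuity: 69126.98413 / (1+0.126)^2 = 54521.88079
Total PV = 184450.21437 + 54521.88079 = 238972.09516

238972.10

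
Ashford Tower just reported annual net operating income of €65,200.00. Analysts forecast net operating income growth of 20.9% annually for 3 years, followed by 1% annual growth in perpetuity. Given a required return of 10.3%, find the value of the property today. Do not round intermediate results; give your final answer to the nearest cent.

€1168138.96

D_1 = 78826.80000
D_2 = 95301.60120
D_3 = 115219.63585
Terminal value at year 3: TV = D_3×(1+g_2)/(r−g_2) = 116371.83221/0.093 = 1251310.02376
P_0 = D_1/(1+r)^1 + D_2/(1+r)^2 + D_3/(1+r)^3 + TV/(1+r)^3
    = 71465.82049 + 78333.79599 + 85861.79451 + 932477.55330 = 1168138.96429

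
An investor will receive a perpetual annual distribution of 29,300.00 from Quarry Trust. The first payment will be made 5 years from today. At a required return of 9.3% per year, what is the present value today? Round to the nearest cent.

220751.68

Value at end of year 4: C / r = 29,300.00 / 0.093 = 315,053.7634
Discount to today: PV = 315,053.7634 / (1 + 0.093)^4 = 315,053.7634 / 1.427186 = 220,751.68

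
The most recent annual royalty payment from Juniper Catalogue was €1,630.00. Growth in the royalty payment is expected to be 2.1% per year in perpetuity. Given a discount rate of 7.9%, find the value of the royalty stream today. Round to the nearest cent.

€28693.62

D₁ = D₀ × (1 + g) = €1,630.00 × 1.021 = €1,664.2300
Growing perpetuity: P = D₁ / (r − g) = €1,664.2300 / (0.079 − 0.021) = €28,693.62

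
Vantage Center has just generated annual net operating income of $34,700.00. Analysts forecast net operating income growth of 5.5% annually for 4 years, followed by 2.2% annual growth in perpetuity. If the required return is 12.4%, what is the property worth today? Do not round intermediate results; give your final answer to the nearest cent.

D_1 = 36608.50000
D_2 = 38621.96750
D_3 = 40746.17571
D_4 = 42987.21538
Terminal value at year 4: TV = D_4×(1+g_2)/(r−g_2) = 43932.93411/0.102 = 430715.04034
P_0 = D_1/(1+r)^1 + D_2/(1+r)^2 + D_3/(1+r)^3 + D_4/(1+r)^4 + TV/(1+r)^4
    = 32569.83986 + 30570.44577 + 28693.79029 + 26932.33876 + 269851.47263 = 388617.88731

$388617.89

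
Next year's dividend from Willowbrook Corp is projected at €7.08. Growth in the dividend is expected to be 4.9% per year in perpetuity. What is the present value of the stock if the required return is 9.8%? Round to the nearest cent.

Growing perpetuity: P = D₁ / (r − g) = €7.0800 / (0.098 − 0.049) = €144.49

€144.49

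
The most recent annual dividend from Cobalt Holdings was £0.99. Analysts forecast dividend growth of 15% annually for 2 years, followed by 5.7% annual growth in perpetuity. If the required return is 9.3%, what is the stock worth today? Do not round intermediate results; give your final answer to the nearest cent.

D_1 = 1.13850
D_2 = 1.30927
Terminal value at year 2: TV = D_2×(1+g_2)/(r−g_2) = 1.38390/0.036 = 38.44177
P_0 = D_1/(1+r)^1 + D_2/(1+r)^2 + TV/(1+r)^2
    = 1.04163 + 1.09595 + 32.17830 = 34.31587

£34.32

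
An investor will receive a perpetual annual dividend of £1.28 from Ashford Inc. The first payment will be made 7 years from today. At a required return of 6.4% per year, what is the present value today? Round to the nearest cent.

£13.78

Value at end of year 6: C / r = £1.28 / 0.064 = £20.0000
Discount to today: PV = £20.0000 / (1 + 0.064)^6 = £20.0000 / 1.450941 = £13.78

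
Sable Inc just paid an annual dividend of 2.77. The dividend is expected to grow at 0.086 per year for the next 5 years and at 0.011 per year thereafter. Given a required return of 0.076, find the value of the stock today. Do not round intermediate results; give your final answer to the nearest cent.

D_1 = 3.00822
D_2 = 3.26693
D_3 = 3.54788
D_4 = 3.85300
D_5 = 4.18436
Terminal value at year 5: TV = D_5×(1+g_2)/(r−g_2) = 4.23039/0.065 = 65.08287
P_0 = D_1/(1+r)^1 + D_2/(1+r)^2 + D_3/(1+r)^3 + D_4/(1+r)^4 + D_5/(1+r)^5 + TV/(1+r)^5
    = 2.79574 + 2.82173 + 2.84795 + 2.87442 + 2.90113 + 45.12377 = 59.36474

59.36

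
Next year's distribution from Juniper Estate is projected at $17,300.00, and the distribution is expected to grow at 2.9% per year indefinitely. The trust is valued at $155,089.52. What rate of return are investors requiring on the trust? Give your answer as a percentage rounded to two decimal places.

P = D₁/(r − g) ⇒ r = D₁/P + g = $17,300.0000/$155,089.52 + 0.029 = 0.111548 + 0.029 = 0.140548

14.05%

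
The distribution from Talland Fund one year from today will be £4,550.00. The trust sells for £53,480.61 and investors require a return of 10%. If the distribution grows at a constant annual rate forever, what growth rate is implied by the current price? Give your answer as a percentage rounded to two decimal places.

P = D₁/(r−g) ⇒ g = r − D₁/P = 0.1 − £4,550.00/£53,480.61 = 0.014922

1.49%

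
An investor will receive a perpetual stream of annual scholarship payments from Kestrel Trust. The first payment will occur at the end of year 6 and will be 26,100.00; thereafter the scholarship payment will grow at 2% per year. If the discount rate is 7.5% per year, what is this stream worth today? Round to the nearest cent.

330548.73

Value at end of year 5: C₁ / (r − g) = 26,100.00 / (0.075 − 0.02) = 474,545.4545
Discount to today: PV = 474,545.4545 / (1 + 0.075)^5 = 474,545.4545 / 1.435629 = 330,548.73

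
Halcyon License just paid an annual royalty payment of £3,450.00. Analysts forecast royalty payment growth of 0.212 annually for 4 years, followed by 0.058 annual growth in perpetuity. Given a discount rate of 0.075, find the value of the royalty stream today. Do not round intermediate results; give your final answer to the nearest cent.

£365716.19

D_1 = 4181.40000
D_2 = 5067.85680
D_3 = 6142.24244
D_4 = 7444.39784
Terminal value at year 4: TV = D_4×(1+g_2)/(r−g_2) = 7876.17291/0.017 = 463304.28905
P_0 = D_1/(1+r)^1 + D_2/(1+r)^2 + D_3/(1+r)^3 + D_4/(1+r)^4 + TV/(1+r)^4
    = 3889.67442 + 4385.38176 + 4944.26297 + 5574.36905 + 346922.49709 = 365716.18529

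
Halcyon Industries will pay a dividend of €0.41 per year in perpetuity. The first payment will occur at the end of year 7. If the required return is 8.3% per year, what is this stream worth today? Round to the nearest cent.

€3.06

Value at end of year 6: C / r = €0.41 / 0.083 = €4.9398
Discount to today: PV = €4.9398 / (1 + 0.083)^6 = €4.9398 / 1.613507 = €3.06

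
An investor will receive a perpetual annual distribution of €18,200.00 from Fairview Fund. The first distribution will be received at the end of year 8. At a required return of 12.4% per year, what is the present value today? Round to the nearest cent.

€64756.82

Value at end of year 7: C / r = €18,200.00 / 0.124 = €146,774.1935
Discount to today: PV = €146,774.1935 / (1 + 0.124)^7 = €146,774.1935 / 2.266544 = €64,756.82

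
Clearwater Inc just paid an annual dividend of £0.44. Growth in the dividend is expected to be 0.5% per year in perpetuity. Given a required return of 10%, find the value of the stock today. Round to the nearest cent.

£4.65

D₁ = D₀ × (1 + g) = £0.44 × 1.005 = £0.4422
Growing perpetuity: P = D₁ / (r − g) = £0.4422 / (0.1 − 0.005) = £4.65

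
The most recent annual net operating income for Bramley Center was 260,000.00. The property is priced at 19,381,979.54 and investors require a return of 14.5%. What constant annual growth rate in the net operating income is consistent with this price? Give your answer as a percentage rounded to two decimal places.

P = D₀(1+g)/(r−g) ⇒ P(r−g) = D₀(1+g) ⇒ g(P+D₀) = P·r − D₀
g = (P·r − D₀)/(P + D₀) = (19,381,979.54×0.145 − 260,000.00) / (19,381,979.54 + 260,000.00) = 0.129844

12.98%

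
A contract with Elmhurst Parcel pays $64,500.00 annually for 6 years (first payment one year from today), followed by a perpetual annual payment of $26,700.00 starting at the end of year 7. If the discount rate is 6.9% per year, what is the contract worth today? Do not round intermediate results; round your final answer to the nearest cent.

PV of 6-year annuity: $64,500.00 × [1 − (1+0.069)^−6] / 0.069 = 308393.21904
Perpetuity value at year 6: $26,700.00 / 0.069 = 386956.52174
PV of perpetuity: 386956.52174 / (1+0.069)^6 = 259296.07293
Total PV = 308393.21904 + 259296.07293 = 567689.29197

$567689.29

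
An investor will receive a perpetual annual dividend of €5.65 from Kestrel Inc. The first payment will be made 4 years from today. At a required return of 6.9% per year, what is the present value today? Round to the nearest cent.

€67.03

Value at end of year 3: C / r = €5.65 / 0.069 = €81.8841
Discount to today: PV = €81.8841 / (1 + 0.069)^3 = €81.8841 / 1.221612 = €67.03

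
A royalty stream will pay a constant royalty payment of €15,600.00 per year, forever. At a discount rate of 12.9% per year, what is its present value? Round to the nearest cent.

Level perpetuity: PV = C / r = €15,600.00 / 0.129 = €120,930.23

€120930.23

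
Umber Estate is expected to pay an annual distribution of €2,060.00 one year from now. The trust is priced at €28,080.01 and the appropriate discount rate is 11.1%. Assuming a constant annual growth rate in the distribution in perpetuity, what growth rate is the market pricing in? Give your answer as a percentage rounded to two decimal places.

P = D₁/(r−g) ⇒ g = r − D₁/P = 0.111 − €2,060.00/€28,080.01 = 0.037638

3.76%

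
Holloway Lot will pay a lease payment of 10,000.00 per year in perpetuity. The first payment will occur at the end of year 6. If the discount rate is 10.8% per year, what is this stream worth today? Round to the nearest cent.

Value at end of year 5: C / r = 10,000.00 / 0.108 = 92,592.5926
Discount to today: PV = 92,592.5926 / (1 + 0.108)^5 = 92,592.5926 / 1.669932 = 55,446.92

55446.92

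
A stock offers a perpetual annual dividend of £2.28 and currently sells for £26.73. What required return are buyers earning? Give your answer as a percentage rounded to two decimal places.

P = C/r ⇒ r = C/P = £2.28/£26.73 = 0.085297

8.53%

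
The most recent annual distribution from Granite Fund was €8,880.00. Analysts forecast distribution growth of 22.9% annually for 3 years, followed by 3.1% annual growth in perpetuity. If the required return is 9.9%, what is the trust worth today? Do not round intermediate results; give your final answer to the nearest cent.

D_1 = 10913.52000
D_2 = 13412.71608
D_3 = 16484.22806
Terminal value at year 3: TV = D_3×(1+g_2)/(r−g_2) = 16995.23913/0.068 = 249929.98724
P_0 = D_1/(1+r)^1 + D_2/(1+r)^2 + D_3/(1+r)^3 + TV/(1+r)^3
    = 9930.40946 + 11105.07118 + 12418.68288 + 188289.14777 = 221743.31129

€221743.31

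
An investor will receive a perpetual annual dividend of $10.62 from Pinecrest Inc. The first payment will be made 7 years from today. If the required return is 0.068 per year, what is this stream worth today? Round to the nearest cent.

$105.24

Value at end of year 6: C / r = $10.62 / 0.068 = $156.1765
Discount to today: PV = $156.1765 / (1 + 0.068)^6 = $156.1765 / 1.483978 = $105.24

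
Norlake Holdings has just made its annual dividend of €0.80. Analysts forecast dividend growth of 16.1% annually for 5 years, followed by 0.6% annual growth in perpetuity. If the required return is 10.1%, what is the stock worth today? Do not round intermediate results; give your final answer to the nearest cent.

D_1 = 0.92880
D_2 = 1.07834
D_3 = 1.25195
D_4 = 1.45351
D_5 = 1.68753
Terminal value at year 5: TV = D_5×(1+g_2)/(r−g_2) = 1.69765/0.095 = 17.87004
P_0 = D_1/(1+r)^1 + D_2/(1+r)^2 + D_3/(1+r)^3 + D_4/(1+r)^4 + D_5/(1+r)^5 + TV/(1+r)^5
    = 0.84360 + 0.88957 + 0.93805 + 0.98917 + 1.04307 + 11.04559 = 15.74904

€15.75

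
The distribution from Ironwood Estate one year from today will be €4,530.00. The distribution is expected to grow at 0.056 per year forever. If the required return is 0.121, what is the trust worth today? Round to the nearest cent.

€69692.31

Growing perpetuity: P = D₁ / (r − g) = €4,530.0000 / (0.121 − 0.056) = €69,692.31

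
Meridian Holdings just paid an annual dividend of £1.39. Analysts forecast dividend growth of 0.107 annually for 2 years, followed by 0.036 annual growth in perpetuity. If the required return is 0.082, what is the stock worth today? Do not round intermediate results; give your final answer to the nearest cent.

D_1 = 1.53873
D_2 = 1.70337
Terminal value at year 2: TV = D_2×(1+g_2)/(r−g_2) = 1.76470/0.046 = 38.36295
P_0 = D_1/(1+r)^1 + D_2/(1+r)^2 + TV/(1+r)^2
    = 1.42212 + 1.45497 + 32.76857 = 35.64566

£35.65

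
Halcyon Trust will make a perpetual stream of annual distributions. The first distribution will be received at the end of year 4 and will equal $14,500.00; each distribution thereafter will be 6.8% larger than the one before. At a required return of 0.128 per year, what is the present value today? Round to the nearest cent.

Value at end of year 3: C₁ / (r − g) = $14,500.00 / (0.128 − 0.068) = $241,666.6667
Discount to today: PV = $241,666.6667 / (1 + 0.128)^3 = $241,666.6667 / 1.435249 = $168,379.59

$168379.59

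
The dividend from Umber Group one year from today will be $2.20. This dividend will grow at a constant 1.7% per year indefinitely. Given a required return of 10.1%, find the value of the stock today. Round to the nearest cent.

$26.19

Growing perpetuity: P = D₁ / (r − g) = $2.2000 / (0.101 − 0.017) = $26.19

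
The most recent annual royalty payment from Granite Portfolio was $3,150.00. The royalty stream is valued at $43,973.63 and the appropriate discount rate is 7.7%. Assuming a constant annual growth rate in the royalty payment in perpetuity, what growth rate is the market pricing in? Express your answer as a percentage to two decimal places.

P = D₀(1+g)/(r−g) ⇒ P(r−g) = D₀(1+g) ⇒ g(P+D₀) = P·r − D₀
g = (P·r − D₀)/(P + D₀) = ($43,973.63×0.077 − $3,150.00) / ($43,973.63 + $3,150.00) = 0.005007

0.50%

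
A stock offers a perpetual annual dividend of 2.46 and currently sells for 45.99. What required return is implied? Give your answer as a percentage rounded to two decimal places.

P = C/r ⇒ r = C/P = 2.46/45.99 = 0.053490

5.35%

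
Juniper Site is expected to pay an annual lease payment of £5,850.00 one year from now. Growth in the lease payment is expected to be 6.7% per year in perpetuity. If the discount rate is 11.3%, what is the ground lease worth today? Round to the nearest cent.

Growing perpetuity: P = D₁ / (r − g) = £5,850.0000 / (0.113 − 0.067) = £127,173.91

£127173.91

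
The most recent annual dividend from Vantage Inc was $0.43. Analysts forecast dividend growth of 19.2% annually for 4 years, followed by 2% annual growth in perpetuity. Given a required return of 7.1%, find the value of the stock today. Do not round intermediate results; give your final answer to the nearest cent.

$15.46

D_1 = 0.51256
D_2 = 0.61097
D_3 = 0.72828
D_4 = 0.86811
Terminal value at year 4: TV = D_4×(1+g_2)/(r−g_2) = 0.88547/0.051 = 17.36215
P_0 = D_1/(1+r)^1 + D_2/(1+r)^2 + D_3/(1+r)^3 + D_4/(1+r)^4 + TV/(1+r)^4
    = 0.47858 + 0.53265 + 0.59283 + 0.65980 + 13.19610 = 15.45996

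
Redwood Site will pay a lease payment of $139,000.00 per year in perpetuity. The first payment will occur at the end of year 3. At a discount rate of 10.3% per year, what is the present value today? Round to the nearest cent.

$1109242.63

Value at end of year 2: C / r = $139,000.00 / 0.103 = $1,349,514.5631
Discount to today: PV = $1,349,514.5631 / (1 + 0.103)^2 = $1,349,514.5631 / 1.216609 = $1,109,242.63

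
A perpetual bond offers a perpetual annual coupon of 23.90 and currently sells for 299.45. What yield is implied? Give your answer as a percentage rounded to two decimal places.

7.98%

P = C/r ⇒ r = C/P = 23.90/299.45 = 0.079813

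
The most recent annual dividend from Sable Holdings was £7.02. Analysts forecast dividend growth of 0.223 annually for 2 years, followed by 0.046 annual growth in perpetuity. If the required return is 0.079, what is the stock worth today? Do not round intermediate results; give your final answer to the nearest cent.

D_1 = 8.58546
D_2 = 10.50002
Terminal value at year 2: TV = D_2×(1+g_2)/(r−g_2) = 10.98302/0.033 = 332.81874
P_0 = D_1/(1+r)^1 + D_2/(1+r)^2 + TV/(1+r)^2
    = 7.95687 + 9.01877 + 285.86756 = 302.84320

£302.84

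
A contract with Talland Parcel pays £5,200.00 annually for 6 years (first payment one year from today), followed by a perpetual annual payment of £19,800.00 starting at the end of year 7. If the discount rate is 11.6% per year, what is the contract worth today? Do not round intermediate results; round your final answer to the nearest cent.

PV of 6-year annuity: £5,200.00 × [1 − (1+0.116)^−6] / 0.116 = 21623.72886
Perpetuity value at year 6: £19,800.00 / 0.116 = 170689.65517
PV of perpetuity: 170689.65517 / (1+0.116)^6 = 88353.14912
Total PV = 21623.72886 + 88353.14912 = 109976.87798

£109976.88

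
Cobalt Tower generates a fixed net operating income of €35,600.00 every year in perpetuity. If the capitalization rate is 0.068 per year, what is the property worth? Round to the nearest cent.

Level perpetuity: PV = C / r = €35,600.00 / 0.068 = €523,529.41

€523529.41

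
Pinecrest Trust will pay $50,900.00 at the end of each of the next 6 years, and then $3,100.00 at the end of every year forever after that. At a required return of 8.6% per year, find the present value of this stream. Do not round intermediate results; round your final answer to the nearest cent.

PV of 6-year annuity: $50,900.00 × [1 − (1+0.086)^−6] / 0.086 = 231082.18858
Perpetuity value at year 6: $3,100.00 / 0.086 = 36046.51163
PV of perpetuity: 36046.51163 / (1+0.086)^6 = 21972.74376
Total PV = 231082.18858 + 21972.74376 = 253054.93234

$253054.93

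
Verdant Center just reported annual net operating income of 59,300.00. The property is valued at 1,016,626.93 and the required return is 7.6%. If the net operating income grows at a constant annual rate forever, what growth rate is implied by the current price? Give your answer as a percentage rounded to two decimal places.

P = D₀(1+g)/(r−g) ⇒ P(r−g) = D₀(1+g) ⇒ g(P+D₀) = P·r − D₀
g = (P·r − D₀)/(P + D₀) = (1,016,626.93×0.076 − 59,300.00) / (1,016,626.93 + 59,300.00) = 0.016696

1.67%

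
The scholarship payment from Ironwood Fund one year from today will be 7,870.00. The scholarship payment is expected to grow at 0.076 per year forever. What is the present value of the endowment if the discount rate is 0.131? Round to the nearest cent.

Growing perpetuity: P = D₁ / (r − g) = 7,870.0000 / (0.131 − 0.076) = 143,090.91

143090.91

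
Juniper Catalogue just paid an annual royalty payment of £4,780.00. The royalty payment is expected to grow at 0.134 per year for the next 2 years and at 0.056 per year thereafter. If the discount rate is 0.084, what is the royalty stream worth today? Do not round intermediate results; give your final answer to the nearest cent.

£207519.91

D_1 = 5420.52000
D_2 = 6146.86968
Terminal value at year 2: TV = D_2×(1+g_2)/(r−g_2) = 6491.09438/0.028 = 231824.79936
P_0 = D_1/(1+r)^1 + D_2/(1+r)^2 + TV/(1+r)^2
    = 5000.47970 + 5231.12914 + 197288.29891 = 207519.90775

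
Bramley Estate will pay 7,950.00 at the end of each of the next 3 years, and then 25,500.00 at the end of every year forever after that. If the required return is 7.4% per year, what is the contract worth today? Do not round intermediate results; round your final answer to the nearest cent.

PV of 3-year annuity: 7,950.00 × [1 − (1+0.074)^−3] / 0.074 = 20711.77436
Perpetuity value at year 3: 25,500.00 / 0.074 = 344594.59459
PV of perpetuity: 344594.59459 / (1+0.074)^3 = 278160.60138
Total PV = 20711.77436 + 278160.60138 = 298872.37573

298872.38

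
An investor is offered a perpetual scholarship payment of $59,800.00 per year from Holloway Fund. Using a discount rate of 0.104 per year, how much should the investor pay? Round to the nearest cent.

$575000.00

Level perpetuity: PV = C / r = $59,800.00 / 0.104 = $575,000.00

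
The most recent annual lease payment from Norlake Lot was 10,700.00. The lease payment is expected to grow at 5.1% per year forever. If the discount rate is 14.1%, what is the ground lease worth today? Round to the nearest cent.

124952.22

D₁ = D₀ × (1 + g) = 10,700.00 × 1.051 = 11,245.7000
Growing perpetuity: P = D₁ / (r − g) = 11,245.7000 / (0.141 − 0.051) = 124,952.22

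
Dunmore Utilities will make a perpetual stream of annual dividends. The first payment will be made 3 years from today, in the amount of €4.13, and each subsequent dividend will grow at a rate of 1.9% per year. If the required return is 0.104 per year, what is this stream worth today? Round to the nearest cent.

€39.87

Value at end of year 2: C₁ / (r − g) = €4.13 / (0.104 − 0.019) = €48.5882
Discount to today: PV = €48.5882 / (1 + 0.104)^2 = €48.5882 / 1.218816 = €39.87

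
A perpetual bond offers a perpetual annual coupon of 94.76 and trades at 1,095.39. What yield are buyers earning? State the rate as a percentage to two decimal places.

8.65%

P = C/r ⇒ r = C/P = 94.76/1,095.39 = 0.086508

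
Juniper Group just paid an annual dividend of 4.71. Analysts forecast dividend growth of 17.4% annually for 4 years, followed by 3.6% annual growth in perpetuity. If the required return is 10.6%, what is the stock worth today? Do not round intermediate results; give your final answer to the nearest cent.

D_1 = 5.52954
D_2 = 6.49168
D_3 = 7.62123
D_4 = 8.94733
Terminal value at year 4: TV = D_4×(1+g_2)/(r−g_2) = 9.26943/0.07 = 132.42043
P_0 = D_1/(1+r)^1 + D_2/(1+r)^2 + D_3/(1+r)^3 + D_4/(1+r)^4 + TV/(1+r)^4
    = 4.99958 + 5.30697 + 5.63326 + 5.97961 + 88.49821 = 110.41764

110.42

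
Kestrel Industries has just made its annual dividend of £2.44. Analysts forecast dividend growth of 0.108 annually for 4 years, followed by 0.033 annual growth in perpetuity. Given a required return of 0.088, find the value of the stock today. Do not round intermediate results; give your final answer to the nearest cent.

£59.51

D_1 = 2.70352
D_2 = 2.99550
D_3 = 3.31901
D_4 = 3.67747
Terminal value at year 4: TV = D_4×(1+g_2)/(r−g_2) = 3.79882/0.055 = 69.06953
P_0 = D_1/(1+r)^1 + D_2/(1+r)^2 + D_3/(1+r)^3 + D_4/(1+r)^4 + TV/(1+r)^4
    = 2.48485 + 2.53053 + 2.57705 + 2.62442 + 49.29137 = 59.50822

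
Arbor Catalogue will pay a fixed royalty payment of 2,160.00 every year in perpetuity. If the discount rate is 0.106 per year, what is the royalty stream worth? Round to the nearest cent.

Level perpetuity: PV = C / r = 2,160.00 / 0.106 = 20,377.36

20377.36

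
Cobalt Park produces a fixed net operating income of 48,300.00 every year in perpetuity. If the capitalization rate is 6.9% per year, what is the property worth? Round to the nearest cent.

700000.00

Level perpetuity: PV = C / r = 48,300.00 / 0.069 = 700,000.00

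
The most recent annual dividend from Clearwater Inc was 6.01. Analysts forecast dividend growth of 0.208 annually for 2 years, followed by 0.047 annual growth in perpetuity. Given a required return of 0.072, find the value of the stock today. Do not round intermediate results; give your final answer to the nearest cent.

D_1 = 7.26008
D_2 = 8.77018
Terminal value at year 2: TV = D_2×(1+g_2)/(r−g_2) = 9.18237/0.025 = 367.29500
P_0 = D_1/(1+r)^1 + D_2/(1+r)^2 + TV/(1+r)^2
    = 6.77246 + 7.63166 + 319.61374 = 334.01786

334.02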